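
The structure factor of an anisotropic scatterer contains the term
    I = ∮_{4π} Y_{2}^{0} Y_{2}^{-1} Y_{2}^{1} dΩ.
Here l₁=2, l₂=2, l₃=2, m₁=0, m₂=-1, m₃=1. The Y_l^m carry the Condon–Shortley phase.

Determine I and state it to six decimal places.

-0.090112

Rules hold: Σm=0, L=6 even, 0≤2≤4.
N = 5·5·5 = 125
Δ = 2!·2!·2!/7! = 1/630
Racah Σ t=0..2: t=0:+1/8 t=1:−1/1 t=2:+1/8 = -3/4
⇒ 3j(2 2 2; 0 0 0)² = 2/35, sgn -1
Racah Σ t=0..1: t=0:+1/4 t=1:−1/2 = -1/4
⇒ 3j(2 2 2; 0 -1 1)² = 1/70, sgn +1
4πI² = N·(3j₀)²·(3jₘ)² = 5/49
I = -1·√(0.102041/4π) = -0.09011188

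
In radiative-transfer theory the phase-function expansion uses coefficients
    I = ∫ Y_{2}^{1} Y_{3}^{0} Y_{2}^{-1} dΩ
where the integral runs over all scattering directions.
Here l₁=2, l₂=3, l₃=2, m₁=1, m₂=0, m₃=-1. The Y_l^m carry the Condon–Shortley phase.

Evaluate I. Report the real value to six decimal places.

0.000000

l₁+l₂+l₃=7 is odd: 3j(l;000)=0 ⇒ I=0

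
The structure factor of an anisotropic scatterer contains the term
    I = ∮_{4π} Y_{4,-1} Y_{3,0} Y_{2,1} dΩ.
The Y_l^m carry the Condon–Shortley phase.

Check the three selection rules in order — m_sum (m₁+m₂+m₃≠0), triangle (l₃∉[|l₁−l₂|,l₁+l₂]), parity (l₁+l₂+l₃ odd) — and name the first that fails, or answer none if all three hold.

m₁+m₂+m₃ = -1 + 0 + 1 = 0  ✓
triangle: |4−3|=1 ≤ l₃=2 ≤ 4+3=7  ✓
parity: l₁+l₂+l₃ = 9 is odd  ✗

parity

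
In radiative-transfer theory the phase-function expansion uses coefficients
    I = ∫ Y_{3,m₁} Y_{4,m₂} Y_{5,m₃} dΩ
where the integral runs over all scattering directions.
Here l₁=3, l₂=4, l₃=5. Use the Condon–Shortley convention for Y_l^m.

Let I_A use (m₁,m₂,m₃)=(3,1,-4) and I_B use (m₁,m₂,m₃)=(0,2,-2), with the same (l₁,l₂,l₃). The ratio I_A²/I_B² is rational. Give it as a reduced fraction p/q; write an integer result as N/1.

Same 3,4,5: normalisation and zero-m 3j drop out of the ratio.
A: Δ: 2! 4! 6! / 13! → 1/180180; sum: t=0:+1/5760 = 1/5760; 3j²(3 4 5; 3 1 -4) = Δ·Π!·Σ² = 9/286  (sign -1)
B: Δ: 2! 4! 6! / 13! → 1/180180; sum: t=0:+1/8640 t=1:−1/480 t=2:+1/576 = -1/4320; 3j²(3 4 5; 0 2 -2) = Δ·Π!·Σ² = 1/2145  (sign +1)
I_A²/I_B² = (9/286)/(1/2145) = 135/2

135/2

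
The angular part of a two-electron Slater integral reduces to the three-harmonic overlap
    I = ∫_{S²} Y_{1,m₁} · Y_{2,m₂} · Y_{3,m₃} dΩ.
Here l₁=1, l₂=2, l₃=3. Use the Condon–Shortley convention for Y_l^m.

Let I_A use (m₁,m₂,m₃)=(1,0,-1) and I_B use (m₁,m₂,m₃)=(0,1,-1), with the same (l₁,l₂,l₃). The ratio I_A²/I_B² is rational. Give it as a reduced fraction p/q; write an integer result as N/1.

Same 1,2,3: normalisation and zero-m 3j drop out of the ratio.
A: Δ: 0! 2! 4! / 7! → 1/105; sum: t=0:+1/8 = 1/8; 3j²(1 2 3; 1 0 -1) = Δ·Π!·Σ² = 2/35  (sign +1)
B: Δ: 0! 2! 4! / 7! → 1/105; sum: t=0:+1/6 = 1/6; 3j²(1 2 3; 0 1 -1) = Δ·Π!·Σ² = 8/105  (sign +1)
I_A²/I_B² = (2/35)/(8/105) = 3/4

3/4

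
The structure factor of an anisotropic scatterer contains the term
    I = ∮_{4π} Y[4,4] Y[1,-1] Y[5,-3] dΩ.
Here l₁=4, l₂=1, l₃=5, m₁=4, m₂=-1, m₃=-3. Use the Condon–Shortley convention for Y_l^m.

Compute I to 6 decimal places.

Rules hold: Σm=0, L=10 even, 3≤5≤5.
N = 9·3·11 = 297
Δ = 0!·8!·2!/11! = 1/495
Racah Σ t=0..0: t=0:+1/576 = 1/576
⇒ 3j(4 1 5; 0 0 0)² = 5/99, sgn -1
Racah Σ t=0..0: t=0:+1/80640 = 1/80640
⇒ 3j(4 1 5; 4 -1 -3)² = 1/495, sgn +1
4πI² = N·(3j₀)²·(3jₘ)² = 1/33
I = -1·√(0.030303/4π) = -0.04910640

-0.049106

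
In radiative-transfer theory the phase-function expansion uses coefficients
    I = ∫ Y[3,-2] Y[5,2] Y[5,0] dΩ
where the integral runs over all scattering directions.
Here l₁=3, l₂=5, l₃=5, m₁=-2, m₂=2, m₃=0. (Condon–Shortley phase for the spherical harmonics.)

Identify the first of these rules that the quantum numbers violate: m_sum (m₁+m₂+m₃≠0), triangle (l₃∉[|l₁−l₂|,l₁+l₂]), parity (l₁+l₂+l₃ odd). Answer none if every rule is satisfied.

azimuthal sum: -2 + 2 + 0 = 0  ✓
2 ≤ 5 ≤ 8 (triangle on l)  ✓
L = 3 + 5 + 5 = 13 (odd)  ✗

parity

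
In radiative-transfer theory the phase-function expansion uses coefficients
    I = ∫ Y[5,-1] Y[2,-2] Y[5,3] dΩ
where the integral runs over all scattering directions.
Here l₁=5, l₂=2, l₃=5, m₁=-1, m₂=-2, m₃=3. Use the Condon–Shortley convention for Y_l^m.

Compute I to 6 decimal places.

m-sum 0 ✓  L=12 even ✓  3≤5≤7 ✓
Π(2lᵢ+1) = 11×5×11 = 605
triangle coeff Δ(5,2,5) = 1/38610
Σ_t [0,2]: t=0:+1/2880 t=1:−1/576 t=2:+1/2880 = -1/960
(3j)²=10/429 [(5 2 5; 0 0 0)], sign=+1
Σ_t [0,0]: t=0:+1/5760 = 1/5760
(3j)²=56/2145 [(5 2 5; -1 -2 3)], sign=+1
⇒ 4πI² = 560/1521
I = (+1)√(560/1521/(4π)) = 0.17116875

0.171169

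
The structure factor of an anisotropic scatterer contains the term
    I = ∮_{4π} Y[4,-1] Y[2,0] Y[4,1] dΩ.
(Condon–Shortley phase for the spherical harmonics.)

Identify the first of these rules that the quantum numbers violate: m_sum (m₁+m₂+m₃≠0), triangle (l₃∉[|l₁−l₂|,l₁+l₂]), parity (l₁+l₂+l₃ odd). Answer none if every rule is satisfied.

Σmᵢ = 0  ✓
l₃∈[|l₁−l₂|,l₁+l₂]=[2,6], have l₃=4  ✓
Σlᵢ = 10 ⇒ even  ✓

none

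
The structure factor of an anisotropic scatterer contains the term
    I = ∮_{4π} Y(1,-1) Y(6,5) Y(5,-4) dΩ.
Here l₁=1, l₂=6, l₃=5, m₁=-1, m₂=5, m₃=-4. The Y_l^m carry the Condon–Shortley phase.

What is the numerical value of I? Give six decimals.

-0.303018

Rules hold: Σm=0, L=12 even, 5≤5≤7.
N = 3·13·11 = 429
Δ = 2!·0!·10!/13! = 1/858
Racah Σ t=1..1: t=1:−1/14400 = -1/14400
⇒ 3j(1 6 5; 0 0 0)² = 6/143, sgn +1
Racah Σ t=2..2: t=2:+1/725760 = 1/725760
⇒ 3j(1 6 5; -1 5 -4)² = 5/78, sgn -1
4πI² = N·(3j₀)²·(3jₘ)² = 15/13
I = -1·√(1.15385/4π) = -0.30301841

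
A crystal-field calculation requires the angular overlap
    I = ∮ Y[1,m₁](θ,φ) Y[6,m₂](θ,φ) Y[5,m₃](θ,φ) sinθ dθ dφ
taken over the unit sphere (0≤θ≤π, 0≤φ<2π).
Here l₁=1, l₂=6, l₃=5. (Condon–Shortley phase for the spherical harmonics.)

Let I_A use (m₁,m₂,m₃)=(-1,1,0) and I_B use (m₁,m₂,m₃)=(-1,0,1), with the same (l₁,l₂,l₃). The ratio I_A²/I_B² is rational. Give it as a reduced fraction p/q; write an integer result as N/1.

7/5

Shared (l₁,l₂,l₃)=(1,6,5): N and (l;000)² cancel in I_A²/I_B².
A: Δ = 2!·0!·10!/13! = 1/858; Racah Σ t=2..2: t=2:+1/28800 = 1/28800; ⇒ 3j(1 6 5; -1 1 0)² = 7/286, sgn -1
B: Δ = 2!·0!·10!/13! = 1/858; Racah Σ t=2..2: t=2:+1/34560 = 1/34560; ⇒ 3j(1 6 5; -1 0 1)² = 5/286, sgn +1
I_A²/I_B² = (7/286)/(5/286) = 7/5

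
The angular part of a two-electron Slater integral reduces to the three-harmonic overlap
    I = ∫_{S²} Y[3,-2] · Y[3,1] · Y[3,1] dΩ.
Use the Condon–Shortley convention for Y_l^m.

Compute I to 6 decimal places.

0.000000

L=9 odd ⇒ parity kills the (l;000) factor ⇒ I = 0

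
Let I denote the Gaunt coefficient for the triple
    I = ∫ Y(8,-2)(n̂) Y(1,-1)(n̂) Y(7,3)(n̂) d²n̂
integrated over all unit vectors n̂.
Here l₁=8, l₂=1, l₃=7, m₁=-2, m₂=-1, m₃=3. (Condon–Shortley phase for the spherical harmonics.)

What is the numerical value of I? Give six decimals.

0.118504

m-sum 0 ✓  L=16 even ✓  7≤7≤9 ✓
Π(2lᵢ+1) = 17×3×15 = 765
triangle coeff Δ(8,1,7) = 1/2040
Σ_t [1,1]: t=1:−1/25401600 = -1/25401600
(3j)²=8/255 [(8 1 7; 0 0 0)], sign=+1
Σ_t [0,0]: t=0:+1/174182400 = 1/174182400
(3j)²=1/136 [(8 1 7; -2 -1 3)], sign=+1
⇒ 4πI² = 3/17
I = (+1)√(3/17/(4π)) = 0.11850352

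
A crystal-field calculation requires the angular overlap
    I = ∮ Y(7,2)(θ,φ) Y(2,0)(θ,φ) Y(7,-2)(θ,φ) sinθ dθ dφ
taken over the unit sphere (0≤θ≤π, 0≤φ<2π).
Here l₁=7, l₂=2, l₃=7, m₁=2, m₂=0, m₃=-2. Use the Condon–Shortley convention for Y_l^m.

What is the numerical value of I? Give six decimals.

0.125586

m-sum 0 ✓  L=16 even ✓  5≤7≤9 ✓
Π(2lᵢ+1) = 15×5×15 = 1125
triangle coeff Δ(7,2,7) = 1/185640
Σ_t [0,2]: t=0:+1/2419200 t=1:−1/518400 t=2:+1/2419200 = -1/907200
(3j)²=56/3315 [(7 2 7; 0 0 0)], sign=+1
Σ_t [0,2]: t=0:+1/2419200 t=1:−1/967680 t=2:+1/8709120 = -11/21772800
(3j)²=242/23205 [(7 2 7; 2 0 -2)], sign=+1
⇒ 4πI² = 9680/48841
I = (+1)√(9680/48841/(4π)) = 0.12558578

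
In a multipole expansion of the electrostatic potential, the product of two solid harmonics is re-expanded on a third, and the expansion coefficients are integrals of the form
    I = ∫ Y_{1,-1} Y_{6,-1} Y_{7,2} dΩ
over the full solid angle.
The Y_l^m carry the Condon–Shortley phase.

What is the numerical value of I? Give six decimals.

0.209937

Checks pass: Σm=0; 14 even; l₃=7∈[5,7].
(2·1+1)(2·6+1)(2·7+1) = 585
Δ: 0! 2! 12! / 15! → 1/1365
sum: t=0:+1/518400 = 1/518400
3j²(1 6 7; 0 0 0) = Δ·Π!·Σ² = 7/195  (sign -1)
sum: t=0:+1/1209600 = 1/1209600
3j²(1 6 7; -1 -1 2) = Δ·Π!·Σ² = 12/455  (sign -1)
combine: 4πI² = 585·7/195·12/455 = 36/65
take √, sign +1: I = 0.20993732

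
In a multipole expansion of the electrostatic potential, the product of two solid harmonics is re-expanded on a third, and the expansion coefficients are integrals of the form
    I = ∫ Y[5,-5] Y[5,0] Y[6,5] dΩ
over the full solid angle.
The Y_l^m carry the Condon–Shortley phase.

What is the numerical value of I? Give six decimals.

Checks pass: Σm=0; 16 even; l₃=6∈[0,10].
(2·5+1)(2·5+1)(2·6+1) = 1573
Δ: 4! 6! 6! / 17! → 1/28588560
sum: t=0:+1/345600 t=1:−1/13824 t=2:+1/5184 t=3:−1/13824 t=4:+1/345600 = 7/129600
3j²(5 5 6; 0 0 0) = Δ·Π!·Σ² = 80/7293  (sign +1)
sum: t=4:+1/2073600 = 1/2073600
3j²(5 5 6; -5 0 5) = Δ·Π!·Σ² = 15/884  (sign -1)
combine: 4πI² = 1573·80/7293·15/884 = 1100/3757
take √, sign -1: I = -0.15264086

-0.152641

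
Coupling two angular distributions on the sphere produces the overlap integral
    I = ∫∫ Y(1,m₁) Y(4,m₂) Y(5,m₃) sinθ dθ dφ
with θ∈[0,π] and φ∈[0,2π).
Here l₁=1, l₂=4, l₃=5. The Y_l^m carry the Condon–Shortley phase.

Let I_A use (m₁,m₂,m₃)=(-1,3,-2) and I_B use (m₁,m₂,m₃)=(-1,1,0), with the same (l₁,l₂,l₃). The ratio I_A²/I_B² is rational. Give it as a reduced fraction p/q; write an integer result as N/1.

3/10

Shared (l₁,l₂,l₃)=(1,4,5): N and (l;000)² cancel in I_A²/I_B².
A: Δ = 0!·2!·8!/11! = 1/495; Racah Σ t=0..0: t=0:+1/10080 = 1/10080; ⇒ 3j(1 4 5; -1 3 -2)² = 1/165, sgn -1
B: Δ = 0!·2!·8!/11! = 1/495; Racah Σ t=0..0: t=0:+1/1440 = 1/1440; ⇒ 3j(1 4 5; -1 1 0)² = 2/99, sgn -1
I_A²/I_B² = (1/165)/(2/99) = 3/10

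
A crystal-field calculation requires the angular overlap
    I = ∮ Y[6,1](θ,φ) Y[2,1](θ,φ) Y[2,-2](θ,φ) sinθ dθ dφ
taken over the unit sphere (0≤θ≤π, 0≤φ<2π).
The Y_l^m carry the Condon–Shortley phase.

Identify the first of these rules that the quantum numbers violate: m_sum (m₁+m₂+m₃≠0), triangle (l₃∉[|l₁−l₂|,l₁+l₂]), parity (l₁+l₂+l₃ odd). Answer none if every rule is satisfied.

m₁+m₂+m₃ = 1 + 1 − 2 = 0  ✓
triangle: |6−2|=4 ≤ l₃=2 ≤ 6+2=8  ✗
parity: l₁+l₂+l₃ = 10 is even

triangle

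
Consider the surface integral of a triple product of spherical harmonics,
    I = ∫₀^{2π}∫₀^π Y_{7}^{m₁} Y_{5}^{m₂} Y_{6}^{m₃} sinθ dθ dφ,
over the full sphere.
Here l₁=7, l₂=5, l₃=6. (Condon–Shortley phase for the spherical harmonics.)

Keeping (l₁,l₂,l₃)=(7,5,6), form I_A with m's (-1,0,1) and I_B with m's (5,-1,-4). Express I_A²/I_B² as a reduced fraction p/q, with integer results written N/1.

8670/15059

Same 7,5,6: normalisation and zero-m 3j drop out of the ratio.
A: Δ: 6! 8! 4! / 19! → 1/174594420; sum: t=1:−1/14515200 t=2:+1/414720 t=3:−1/103680 t=4:+1/165888 t=5:−1/2073600 = -17/9676800; 3j²(7 5 6; -1 0 1) = Δ·Π!·Σ² = 85/19019  (sign +1)
B: Δ: 6! 8! 4! / 19! → 1/174594420; sum: t=0:+1/24883200 t=1:−1/3628800 t=2:+1/7741440 = -37/348364800; 3j²(7 5 6; 5 -1 -4) = Δ·Π!·Σ² = 1369/176358  (sign -1)
I_A²/I_B² = (85/19019)/(1369/176358) = 8670/15059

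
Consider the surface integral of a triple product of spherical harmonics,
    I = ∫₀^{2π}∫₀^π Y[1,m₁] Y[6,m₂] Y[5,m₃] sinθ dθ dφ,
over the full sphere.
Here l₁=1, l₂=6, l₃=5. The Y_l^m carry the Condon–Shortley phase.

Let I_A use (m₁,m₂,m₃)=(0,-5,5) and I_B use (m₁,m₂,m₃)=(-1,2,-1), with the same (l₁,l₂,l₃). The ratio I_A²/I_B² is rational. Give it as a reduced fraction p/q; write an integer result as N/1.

Same 1,6,5: normalisation and zero-m 3j drop out of the ratio.
A: Δ: 2! 0! 10! / 13! → 1/858; sum: t=1:−1/3628800 = -1/3628800; 3j²(1 6 5; 0 -5 5) = Δ·Π!·Σ² = 1/78  (sign -1)
B: Δ: 2! 0! 10! / 13! → 1/858; sum: t=2:+1/34560 = 1/34560; 3j²(1 6 5; -1 2 -1) = Δ·Π!·Σ² = 14/429  (sign +1)
I_A²/I_B² = (1/78)/(14/429) = 11/28

11/28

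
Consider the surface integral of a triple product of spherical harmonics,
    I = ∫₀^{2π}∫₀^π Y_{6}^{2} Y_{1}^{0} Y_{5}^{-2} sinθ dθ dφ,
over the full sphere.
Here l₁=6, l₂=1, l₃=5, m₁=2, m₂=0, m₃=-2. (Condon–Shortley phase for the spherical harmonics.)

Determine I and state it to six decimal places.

0.231133

m-sum 0 ✓  L=12 even ✓  5≤5≤7 ✓
Π(2lᵢ+1) = 13×3×11 = 429
triangle coeff Δ(6,1,5) = 1/858
Σ_t [1,1]: t=1:−1/14400 = -1/14400
(3j)²=6/143 [(6 1 5; 0 0 0)], sign=+1
Σ_t [1,1]: t=1:−1/30240 = -1/30240
(3j)²=16/429 [(6 1 5; 2 0 -2)], sign=+1
⇒ 4πI² = 96/143
I = (+1)√(96/143/(4π)) = 0.23113338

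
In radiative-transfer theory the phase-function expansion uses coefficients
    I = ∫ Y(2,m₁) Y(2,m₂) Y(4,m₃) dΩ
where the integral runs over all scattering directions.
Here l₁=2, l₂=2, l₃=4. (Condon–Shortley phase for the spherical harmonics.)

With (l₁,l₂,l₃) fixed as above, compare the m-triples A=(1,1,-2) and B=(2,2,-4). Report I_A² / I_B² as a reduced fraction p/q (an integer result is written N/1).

4/7

Same 2,2,4: normalisation and zero-m 3j drop out of the ratio.
A: Δ: 0! 4! 4! / 9! → 1/630; sum: t=0:+1/36 = 1/36; 3j²(2 2 4; 1 1 -2) = Δ·Π!·Σ² = 4/63  (sign +1)
B: Δ: 0! 4! 4! / 9! → 1/630; sum: t=0:+1/576 = 1/576; 3j²(2 2 4; 2 2 -4) = Δ·Π!·Σ² = 1/9  (sign +1)
I_A²/I_B² = (4/63)/(1/9) = 4/7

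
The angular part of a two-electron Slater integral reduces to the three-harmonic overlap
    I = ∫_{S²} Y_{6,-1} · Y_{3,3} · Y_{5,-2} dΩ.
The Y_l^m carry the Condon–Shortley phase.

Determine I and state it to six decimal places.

m-sum 0 ✓  L=14 even ✓  3≤5≤9 ✓
Π(2lᵢ+1) = 13×7×11 = 1001
triangle coeff Δ(6,3,5) = 1/675675
Σ_t [1,3]: t=1:−1/8640 t=2:+1/2304 t=3:−1/8640 = 7/34560
(3j)²=7/429 [(6 3 5; 0 0 0)], sign=-1
Σ_t [4,4]: t=4:+1/34560 = 1/34560
(3j)²=7/429 [(6 3 5; -1 3 -2)], sign=-1
⇒ 4πI² = 343/1287
I = (+1)√(343/1287/(4π)) = 0.14563067

0.145631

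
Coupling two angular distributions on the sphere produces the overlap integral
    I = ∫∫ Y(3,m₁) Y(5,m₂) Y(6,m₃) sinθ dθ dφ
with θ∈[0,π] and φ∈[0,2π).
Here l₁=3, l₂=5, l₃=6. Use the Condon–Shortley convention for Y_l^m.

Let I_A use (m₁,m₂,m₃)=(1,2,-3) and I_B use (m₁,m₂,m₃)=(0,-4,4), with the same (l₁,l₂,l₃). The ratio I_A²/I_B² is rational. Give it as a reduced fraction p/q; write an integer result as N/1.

l's match ⇒ only the (l;m) 3-j factors differ between A and B.
A: triangle coeff Δ(3,5,6) = 1/675675; Σ_t [0,2]: t=0:+1/40320 t=1:−1/8640 t=2:+1/34560 = -1/16128; (3j)²=18/1001 [(3 5 6; 1 2 -3)], sign=+1
B: triangle coeff Δ(3,5,6) = 1/675675; Σ_t [0,1]: t=0:+1/60480 t=1:−1/161280 = 1/96768; (3j)²=15/1001 [(3 5 6; 0 -4 4)], sign=+1
I_A²/I_B² = (18/1001)/(15/1001) = 6/5

6/5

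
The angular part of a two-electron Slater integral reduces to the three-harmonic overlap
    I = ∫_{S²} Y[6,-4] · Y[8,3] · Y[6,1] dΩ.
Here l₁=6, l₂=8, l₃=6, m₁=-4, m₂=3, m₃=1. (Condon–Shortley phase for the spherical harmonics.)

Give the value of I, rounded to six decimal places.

Rules hold: Σm=0, L=20 even, 2≤6≤14.
N = 13·17·13 = 2873
Δ = 8!·4!·8!/21! = 1/1309458150
Racah Σ t=2..6: t=2:+1/49766400 t=3:−1/3110400 t=4:+1/1327104 t=5:−1/3110400 t=6:+1/49766400 = 1/6635520
⇒ 3j(6 8 6; 0 0 0)² = 350/46189, sgn +1
Racah Σ t=6..8: t=6:+1/24883200 t=7:−1/17418240 t=8:+1/116121600 = -1/116121600
⇒ 3j(6 8 6; -4 3 1)² = 5/4199, sgn +1
4πI² = N·(3j₀)²·(3jₘ)² = 1750/67507
I = +1·√(0.0259232/4π) = 0.04541922

0.045419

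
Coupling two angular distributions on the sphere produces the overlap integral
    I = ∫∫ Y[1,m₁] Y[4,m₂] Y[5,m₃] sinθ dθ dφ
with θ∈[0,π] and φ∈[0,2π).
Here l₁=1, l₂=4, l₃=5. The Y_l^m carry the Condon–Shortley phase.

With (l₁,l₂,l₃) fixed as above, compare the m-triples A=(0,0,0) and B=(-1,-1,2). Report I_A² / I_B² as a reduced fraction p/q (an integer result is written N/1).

Same 1,4,5: normalisation and zero-m 3j drop out of the ratio.
A: Δ: 0! 2! 8! / 11! → 1/495; sum: t=0:+1/576 = 1/576; 3j²(1 4 5; 0 0 0) = Δ·Π!·Σ² = 5/99  (sign -1)
B: Δ: 0! 2! 8! / 11! → 1/495; sum: t=0:+1/1440 = 1/1440; 3j²(1 4 5; -1 -1 2) = Δ·Π!·Σ² = 7/165  (sign -1)
I_A²/I_B² = (5/99)/(7/165) = 25/21

25/21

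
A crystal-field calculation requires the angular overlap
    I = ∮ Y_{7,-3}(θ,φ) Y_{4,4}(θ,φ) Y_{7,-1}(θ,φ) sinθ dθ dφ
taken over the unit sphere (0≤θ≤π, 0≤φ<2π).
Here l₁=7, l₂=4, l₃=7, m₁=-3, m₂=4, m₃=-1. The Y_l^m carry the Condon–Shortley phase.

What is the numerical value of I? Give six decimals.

Checks pass: Σm=0; 18 even; l₃=7∈[3,11].
(2·7+1)(2·4+1)(2·7+1) = 2025
Δ: 4! 10! 4! / 19! → 1/58198140
sum: t=0:+1/17418240 t=1:−1/622080 t=2:+1/230400 t=3:−1/622080 t=4:+1/17418240 = 1/806400
3j²(7 4 7; 0 0 0) = Δ·Π!·Σ² = 2268/230945  (sign -1)
sum: t=4:+1/9953280 = 1/9953280
3j²(7 4 7; -3 4 -1) = Δ·Π!·Σ² = 2450/138567  (sign +1)
combine: 4πI² = 2025·2268/230945·2450/138567 = 750141000/2133423721
take √, sign -1: I = -0.16727381

-0.167274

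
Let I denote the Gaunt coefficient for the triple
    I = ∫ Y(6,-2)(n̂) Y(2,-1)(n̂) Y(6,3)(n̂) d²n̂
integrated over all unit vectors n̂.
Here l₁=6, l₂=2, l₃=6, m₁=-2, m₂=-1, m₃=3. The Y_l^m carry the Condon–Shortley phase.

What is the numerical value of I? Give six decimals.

Rules hold: Σm=0, L=14 even, 4≤6≤8.
N = 13·5·13 = 845
Δ = 2!·10!·2!/15! = 1/90090
Racah Σ t=0..2: t=0:+1/69120 t=1:−1/14400 t=2:+1/69120 = -7/172800
⇒ 3j(6 2 6; 0 0 0)² = 14/715, sgn -1
Racah Σ t=0..1: t=0:+1/161280 t=1:−1/60480 = -1/96768
⇒ 3j(6 2 6; -2 -1 3)² = 15/1001, sgn +1
4πI² = N·(3j₀)²·(3jₘ)² = 30/121
I = -1·√(0.247934/4π) = -0.14046335

-0.140463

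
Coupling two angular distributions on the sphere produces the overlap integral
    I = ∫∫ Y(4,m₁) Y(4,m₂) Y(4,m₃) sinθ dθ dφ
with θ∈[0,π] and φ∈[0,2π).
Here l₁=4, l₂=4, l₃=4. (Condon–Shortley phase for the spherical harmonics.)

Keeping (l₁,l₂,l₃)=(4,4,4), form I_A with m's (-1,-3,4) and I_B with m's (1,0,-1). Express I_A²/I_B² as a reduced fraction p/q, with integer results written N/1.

490/81

Same 4,4,4: normalisation and zero-m 3j drop out of the ratio.
A: Δ: 4! 4! 4! / 13! → 1/450450; sum: t=1:−1/3456 = -1/3456; 3j²(4 4 4; -1 -3 4) = Δ·Π!·Σ² = 35/1287  (sign -1)
B: Δ: 4! 4! 4! / 13! → 1/450450; sum: t=0:+1/3456 t=1:−1/144 t=2:+1/96 t=3:−1/864 = 1/384; 3j²(4 4 4; 1 0 -1) = Δ·Π!·Σ² = 9/2002  (sign -1)
I_A²/I_B² = (35/1287)/(9/2002) = 490/81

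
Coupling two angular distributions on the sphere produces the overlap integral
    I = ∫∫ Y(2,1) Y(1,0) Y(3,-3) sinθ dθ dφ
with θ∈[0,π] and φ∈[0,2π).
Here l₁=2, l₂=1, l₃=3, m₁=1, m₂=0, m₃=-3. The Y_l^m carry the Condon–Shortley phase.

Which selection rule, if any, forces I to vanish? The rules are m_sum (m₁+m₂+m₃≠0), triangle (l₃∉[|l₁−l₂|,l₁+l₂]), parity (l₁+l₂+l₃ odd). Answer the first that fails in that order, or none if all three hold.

m_sum

m₁+m₂+m₃ = 1 + 0 − 3 = -2  ✗
triangle: |2−1|=1 ≤ l₃=3 ≤ 2+1=3
parity: l₁+l₂+l₃ = 6 is even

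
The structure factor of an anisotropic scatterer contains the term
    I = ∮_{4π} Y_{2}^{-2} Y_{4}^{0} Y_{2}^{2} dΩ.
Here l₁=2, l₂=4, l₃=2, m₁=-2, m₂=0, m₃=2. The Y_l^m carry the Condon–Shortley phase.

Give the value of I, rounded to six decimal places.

0.040299

m-sum 0 ✓  L=8 even ✓  2≤2≤6 ✓
Π(2lᵢ+1) = 5×9×5 = 225
triangle coeff Δ(2,4,2) = 1/630
Σ_t [2,2]: t=2:+1/16 = 1/16
(3j)²=2/35 [(2 4 2; 0 0 0)], sign=+1
Σ_t [4,4]: t=4:+1/576 = 1/576
(3j)²=1/630 [(2 4 2; -2 0 2)], sign=+1
⇒ 4πI² = 1/49
I = (+1)√(1/49/(4π)) = 0.04029926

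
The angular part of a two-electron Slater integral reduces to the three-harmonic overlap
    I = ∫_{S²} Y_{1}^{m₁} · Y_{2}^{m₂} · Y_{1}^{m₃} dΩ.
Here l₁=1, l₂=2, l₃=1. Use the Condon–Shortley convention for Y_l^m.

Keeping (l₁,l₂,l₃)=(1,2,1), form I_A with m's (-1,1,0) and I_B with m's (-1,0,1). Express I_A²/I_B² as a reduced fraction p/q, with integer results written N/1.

Shared (l₁,l₂,l₃)=(1,2,1): N and (l;000)² cancel in I_A²/I_B².
A: Δ = 2!·0!·2!/5! = 1/30; Racah Σ t=2..2: t=2:+1/2 = 1/2; ⇒ 3j(1 2 1; -1 1 0)² = 1/10, sgn -1
B: Δ = 2!·0!·2!/5! = 1/30; Racah Σ t=2..2: t=2:+1/4 = 1/4; ⇒ 3j(1 2 1; -1 0 1)² = 1/30, sgn +1
I_A²/I_B² = (1/10)/(1/30) = 3/1

3/1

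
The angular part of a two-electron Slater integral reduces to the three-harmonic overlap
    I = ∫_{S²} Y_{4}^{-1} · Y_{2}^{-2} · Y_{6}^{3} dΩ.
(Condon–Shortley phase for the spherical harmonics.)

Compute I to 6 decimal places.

m-sum 0 ✓  L=12 even ✓  2≤6≤6 ✓
Π(2lᵢ+1) = 9×5×13 = 585
triangle coeff Δ(4,2,6) = 1/6435
Σ_t [0,0]: t=0:+1/2304 = 1/2304
(3j)²=5/143 [(4 2 6; 0 0 0)], sign=+1
Σ_t [0,0]: t=0:+1/17280 = 1/17280
(3j)²=14/715 [(4 2 6; -1 -2 3)], sign=-1
⇒ 4πI² = 630/1573
I = (-1)√(630/1573/(4π)) = -0.17852580

-0.178526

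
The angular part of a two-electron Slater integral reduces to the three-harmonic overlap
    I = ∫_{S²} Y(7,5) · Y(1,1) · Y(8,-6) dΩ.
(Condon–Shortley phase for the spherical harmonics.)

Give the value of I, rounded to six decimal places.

Rules hold: Σm=0, L=16 even, 6≤8≤8.
N = 15·3·17 = 765
Δ = 0!·14!·2!/17! = 1/2040
Racah Σ t=0..0: t=0:+1/25401600 = 1/25401600
⇒ 3j(7 1 8; 0 0 0)² = 8/255, sgn +1
Racah Σ t=0..0: t=0:+1/1916006400 = 1/1916006400
⇒ 3j(7 1 8; 5 1 -6)² = 91/2040, sgn +1
4πI² = N·(3j₀)²·(3jₘ)² = 91/85
I = +1·√(1.07059/4π) = 0.29188132

0.291881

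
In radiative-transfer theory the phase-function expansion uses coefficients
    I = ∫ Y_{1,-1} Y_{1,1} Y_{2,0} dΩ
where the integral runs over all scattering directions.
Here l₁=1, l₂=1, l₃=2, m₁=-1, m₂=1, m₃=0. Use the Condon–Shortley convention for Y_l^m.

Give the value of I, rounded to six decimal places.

Rules hold: Σm=0, L=4 even, 0≤2≤2.
N = 3·3·5 = 45
Δ = 0!·2!·2!/5! = 1/30
Racah Σ t=0..0: t=0:+1/1 = 1/1
⇒ 3j(1 1 2; 0 0 0)² = 2/15, sgn +1
Racah Σ t=0..0: t=0:+1/4 = 1/4
⇒ 3j(1 1 2; -1 1 0)² = 1/30, sgn +1
4πI² = N·(3j₀)²·(3jₘ)² = 1/5
I = +1·√(0.2/4π) = 0.12615663

0.126157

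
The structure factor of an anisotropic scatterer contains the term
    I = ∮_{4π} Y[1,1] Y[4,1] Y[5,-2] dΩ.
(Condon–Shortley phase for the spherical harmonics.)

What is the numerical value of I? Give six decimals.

0.225034

Checks pass: Σm=0; 10 even; l₃=5∈[3,5].
(2·1+1)(2·4+1)(2·5+1) = 297
Δ: 0! 2! 8! / 11! → 1/495
sum: t=0:+1/576 = 1/576
3j²(1 4 5; 0 0 0) = Δ·Π!·Σ² = 5/99  (sign -1)
sum: t=0:+1/1440 = 1/1440
3j²(1 4 5; 1 1 -2) = Δ·Π!·Σ² = 7/165  (sign -1)
combine: 4πI² = 297·5/99·7/165 = 7/11
take √, sign +1: I = 0.22503380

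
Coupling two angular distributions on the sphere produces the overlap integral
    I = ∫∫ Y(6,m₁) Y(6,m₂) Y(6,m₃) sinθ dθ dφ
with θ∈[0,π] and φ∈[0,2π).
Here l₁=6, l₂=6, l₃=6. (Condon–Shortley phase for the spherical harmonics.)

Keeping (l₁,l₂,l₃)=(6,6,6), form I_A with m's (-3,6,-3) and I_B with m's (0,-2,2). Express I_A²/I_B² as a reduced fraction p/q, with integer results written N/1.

84/11

Same 6,6,6: normalisation and zero-m 3j drop out of the ratio.
A: Δ: 6! 6! 6! / 19! → 1/325909584; sum: t=6:+1/18662400 = 1/18662400; 3j²(6 6 6; -3 6 -3) = Δ·Π!·Σ² = 84/4199  (sign -1)
B: Δ: 6! 6! 6! / 19! → 1/325909584; sum: t=0:+1/24883200 t=1:−1/518400 t=2:+1/110592 t=3:−1/155520 t=4:+1/1658880 = 11/8294400; 3j²(6 6 6; 0 -2 2) = Δ·Π!·Σ² = 11/4199  (sign +1)
I_A²/I_B² = (84/4199)/(11/4199) = 84/11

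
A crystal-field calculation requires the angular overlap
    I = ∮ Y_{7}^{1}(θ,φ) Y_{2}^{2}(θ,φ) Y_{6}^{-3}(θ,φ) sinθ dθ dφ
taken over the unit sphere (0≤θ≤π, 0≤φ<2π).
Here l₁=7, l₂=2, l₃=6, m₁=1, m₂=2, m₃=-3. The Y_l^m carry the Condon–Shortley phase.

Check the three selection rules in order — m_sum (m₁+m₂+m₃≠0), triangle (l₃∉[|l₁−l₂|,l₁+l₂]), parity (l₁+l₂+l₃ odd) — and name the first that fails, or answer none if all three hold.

parity

m₁+m₂+m₃ = 1 + 2 − 3 = 0  ✓
triangle: |7−2|=5 ≤ l₃=6 ≤ 7+2=9  ✓
parity: l₁+l₂+l₃ = 15 is odd  ✗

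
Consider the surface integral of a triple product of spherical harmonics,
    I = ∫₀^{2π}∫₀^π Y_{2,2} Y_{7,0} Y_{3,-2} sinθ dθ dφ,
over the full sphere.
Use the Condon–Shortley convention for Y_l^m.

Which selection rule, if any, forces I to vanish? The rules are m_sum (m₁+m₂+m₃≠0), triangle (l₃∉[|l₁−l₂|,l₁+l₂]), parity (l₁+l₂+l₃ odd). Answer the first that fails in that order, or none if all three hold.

triangle

m₁+m₂+m₃ = 2 + 0 − 2 = 0  ✓
triangle: |2−7|=5 ≤ l₃=3 ≤ 2+7=9  ✗
parity: l₁+l₂+l₃ = 12 is even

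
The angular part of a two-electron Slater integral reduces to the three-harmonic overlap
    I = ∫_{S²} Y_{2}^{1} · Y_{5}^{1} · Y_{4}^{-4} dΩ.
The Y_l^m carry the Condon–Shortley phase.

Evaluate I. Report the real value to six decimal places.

0.000000

Σmᵢ = -2 ≠ 0, so the φ-integral vanishes; I = 0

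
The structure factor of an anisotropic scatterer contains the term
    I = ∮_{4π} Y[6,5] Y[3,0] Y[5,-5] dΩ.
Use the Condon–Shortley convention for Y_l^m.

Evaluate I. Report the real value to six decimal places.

0.207001

Checks pass: Σm=0; 14 even; l₃=5∈[3,9].
(2·6+1)(2·3+1)(2·5+1) = 1001
Δ: 4! 8! 2! / 15! → 1/675675
sum: t=1:−1/8640 t=2:+1/2304 t=3:−1/8640 = 7/34560
3j²(6 3 5; 0 0 0) = Δ·Π!·Σ² = 7/429  (sign -1)
sum: t=1:−1/483840 = -1/483840
3j²(6 3 5; 5 0 -5) = Δ·Π!·Σ² = 3/91  (sign -1)
combine: 4πI² = 1001·7/429·3/91 = 7/13
take √, sign +1: I = 0.20700098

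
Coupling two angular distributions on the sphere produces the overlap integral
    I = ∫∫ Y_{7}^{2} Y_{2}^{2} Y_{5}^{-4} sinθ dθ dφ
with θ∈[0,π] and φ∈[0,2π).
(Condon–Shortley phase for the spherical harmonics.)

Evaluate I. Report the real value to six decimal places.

0.025340

m-sum 0 ✓  L=14 even ✓  5≤5≤9 ✓
Π(2lᵢ+1) = 15×5×11 = 825
triangle coeff Δ(7,2,5) = 1/15015
Σ_t [2,2]: t=2:+1/57600 = 1/57600
(3j)²=21/715 [(7 2 5; 0 0 0)], sign=-1
Σ_t [4,4]: t=4:+1/8709120 = 1/8709120
(3j)²=1/3003 [(7 2 5; 2 2 -4)], sign=-1
⇒ 4πI² = 15/1859
I = (+1)√(15/1859/(4π)) = 0.02533967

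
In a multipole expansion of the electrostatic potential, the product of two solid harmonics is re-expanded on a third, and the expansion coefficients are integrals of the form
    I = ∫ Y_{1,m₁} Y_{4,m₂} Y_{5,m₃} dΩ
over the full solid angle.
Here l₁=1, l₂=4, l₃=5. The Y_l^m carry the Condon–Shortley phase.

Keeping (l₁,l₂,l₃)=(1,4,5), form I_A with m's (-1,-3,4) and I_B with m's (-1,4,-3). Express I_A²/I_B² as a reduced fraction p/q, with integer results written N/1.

l's match ⇒ only the (l;m) 3-j factors differ between A and B.
A: triangle coeff Δ(1,4,5) = 1/495; Σ_t [0,0]: t=0:+1/10080 = 1/10080; (3j)²=4/55 [(1 4 5; -1 -3 4)], sign=-1
B: triangle coeff Δ(1,4,5) = 1/495; Σ_t [0,0]: t=0:+1/80640 = 1/80640; (3j)²=1/495 [(1 4 5; -1 4 -3)], sign=+1
I_A²/I_B² = (4/55)/(1/495) = 36/1

36/1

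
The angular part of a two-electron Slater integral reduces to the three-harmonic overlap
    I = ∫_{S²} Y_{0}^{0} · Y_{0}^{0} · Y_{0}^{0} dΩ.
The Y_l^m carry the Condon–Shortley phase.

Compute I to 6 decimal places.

0.282095

Rules hold: Σm=0, L=0 even, 0≤0≤0.
N = 1·1·1 = 1
Δ = 0!·0!·0!/1! = 1/1
Racah Σ t=0..0: t=0:+1/1 = 1/1
⇒ 3j(0 0 0; 0 0 0)² = 1/1, sgn +1
(m-triple is (0,0,0) — same symbol as above.)
4πI² = N·(3j₀)²·(3jₘ)² = 1/1
I = +1·√(1/4π) = 0.28209479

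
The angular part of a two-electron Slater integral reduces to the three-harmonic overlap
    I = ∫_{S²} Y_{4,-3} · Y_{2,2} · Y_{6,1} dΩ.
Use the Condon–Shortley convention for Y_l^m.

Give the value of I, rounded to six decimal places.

m-sum 0 ✓  L=12 even ✓  2≤6≤6 ✓
Π(2lᵢ+1) = 9×5×13 = 585
triangle coeff Δ(4,2,6) = 1/6435
Σ_t [0,0]: t=0:+1/2304 = 1/2304
(3j)²=5/143 [(4 2 6; 0 0 0)], sign=+1
Σ_t [0,0]: t=0:+1/120960 = 1/120960
(3j)²=1/1287 [(4 2 6; -3 2 1)], sign=-1
⇒ 4πI² = 25/1573
I = (-1)√(25/1573/(4π)) = -0.03556319

-0.035563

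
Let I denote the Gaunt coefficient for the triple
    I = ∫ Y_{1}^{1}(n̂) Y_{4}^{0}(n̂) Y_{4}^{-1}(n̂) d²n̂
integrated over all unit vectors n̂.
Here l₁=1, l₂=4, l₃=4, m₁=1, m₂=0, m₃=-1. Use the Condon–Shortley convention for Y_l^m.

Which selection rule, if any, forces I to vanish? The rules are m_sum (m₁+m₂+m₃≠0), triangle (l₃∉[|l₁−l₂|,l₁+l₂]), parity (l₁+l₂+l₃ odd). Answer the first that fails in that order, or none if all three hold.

parity

azimuthal sum: 1 + 0 − 1 = 0  ✓
3 ≤ 4 ≤ 5 (triangle on l)  ✓
L = 1 + 4 + 4 = 9 (odd)  ✗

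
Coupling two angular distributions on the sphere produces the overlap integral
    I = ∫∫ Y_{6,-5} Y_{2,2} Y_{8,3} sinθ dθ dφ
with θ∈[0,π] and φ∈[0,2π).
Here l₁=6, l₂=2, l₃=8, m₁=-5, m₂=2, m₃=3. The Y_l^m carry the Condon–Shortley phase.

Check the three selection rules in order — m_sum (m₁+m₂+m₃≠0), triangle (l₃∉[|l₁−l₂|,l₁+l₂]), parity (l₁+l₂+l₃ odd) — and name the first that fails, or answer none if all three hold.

none

azimuthal sum: -5 + 2 + 3 = 0  ✓
4 ≤ 8 ≤ 8 (triangle on l)  ✓
L = 6 + 2 + 8 = 16 (even)  ✓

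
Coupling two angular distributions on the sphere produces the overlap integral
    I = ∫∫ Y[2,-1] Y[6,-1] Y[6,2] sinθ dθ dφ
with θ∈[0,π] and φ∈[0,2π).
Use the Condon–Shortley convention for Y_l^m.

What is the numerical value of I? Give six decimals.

Rules hold: Σm=0, L=14 even, 4≤6≤8.
N = 5·13·13 = 845
Δ = 2!·2!·10!/15! = 1/90090
Racah Σ t=0..2: t=0:+1/69120 t=1:−1/14400 t=2:+1/69120 = -7/172800
⇒ 3j(2 6 6; 0 0 0)² = 14/715, sgn -1
Racah Σ t=1..2: t=1:−1/34560 t=2:+1/60480 = -1/80640
⇒ 3j(2 6 6; -1 -1 2)² = 6/1001, sgn -1
4πI² = N·(3j₀)²·(3jₘ)² = 12/121
I = +1·√(0.0991736/4π) = 0.08883682

0.088837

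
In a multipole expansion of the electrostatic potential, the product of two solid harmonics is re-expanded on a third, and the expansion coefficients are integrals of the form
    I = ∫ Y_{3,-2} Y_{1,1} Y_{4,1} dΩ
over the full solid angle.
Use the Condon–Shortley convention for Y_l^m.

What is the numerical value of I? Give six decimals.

Rules hold: Σm=0, L=8 even, 2≤4≤4.
N = 7·3·9 = 189
Δ = 0!·6!·2!/9! = 1/252
Racah Σ t=0..0: t=0:+1/36 = 1/36
⇒ 3j(3 1 4; 0 0 0)² = 4/63, sgn +1
Racah Σ t=0..0: t=0:+1/240 = 1/240
⇒ 3j(3 1 4; -2 1 1)² = 1/84, sgn -1
4πI² = N·(3j₀)²·(3jₘ)² = 1/7
I = -1·√(0.142857/4π) = -0.10662181

-0.106622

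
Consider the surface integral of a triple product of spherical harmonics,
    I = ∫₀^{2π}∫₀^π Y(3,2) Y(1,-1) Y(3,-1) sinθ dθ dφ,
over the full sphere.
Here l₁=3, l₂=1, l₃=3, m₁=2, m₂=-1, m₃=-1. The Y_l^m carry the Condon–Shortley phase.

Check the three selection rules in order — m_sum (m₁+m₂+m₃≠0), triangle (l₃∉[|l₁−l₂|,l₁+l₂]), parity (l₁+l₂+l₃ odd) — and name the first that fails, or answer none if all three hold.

parity

m₁+m₂+m₃ = 2 − 1 − 1 = 0  ✓
triangle: |3−1|=2 ≤ l₃=3 ≤ 3+1=4  ✓
parity: l₁+l₂+l₃ = 7 is odd  ✗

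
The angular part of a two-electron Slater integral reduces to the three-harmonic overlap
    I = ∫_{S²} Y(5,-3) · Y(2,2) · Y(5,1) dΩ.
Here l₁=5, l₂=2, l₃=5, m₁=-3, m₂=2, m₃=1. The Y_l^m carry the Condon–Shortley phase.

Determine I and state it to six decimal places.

Checks pass: Σm=0; 12 even; l₃=5∈[3,7].
(2·5+1)(2·2+1)(2·5+1) = 605
Δ: 2! 8! 2! / 13! → 1/38610
sum: t=0:+1/2880 t=1:−1/576 t=2:+1/2880 = -1/960
3j²(5 2 5; 0 0 0) = Δ·Π!·Σ² = 10/429  (sign +1)
sum: t=2:+1/5760 = 1/5760
3j²(5 2 5; -3 2 1) = Δ·Π!·Σ² = 56/2145  (sign +1)
combine: 4πI² = 605·10/429·56/2145 = 560/1521
take √, sign +1: I = 0.17116875

0.171169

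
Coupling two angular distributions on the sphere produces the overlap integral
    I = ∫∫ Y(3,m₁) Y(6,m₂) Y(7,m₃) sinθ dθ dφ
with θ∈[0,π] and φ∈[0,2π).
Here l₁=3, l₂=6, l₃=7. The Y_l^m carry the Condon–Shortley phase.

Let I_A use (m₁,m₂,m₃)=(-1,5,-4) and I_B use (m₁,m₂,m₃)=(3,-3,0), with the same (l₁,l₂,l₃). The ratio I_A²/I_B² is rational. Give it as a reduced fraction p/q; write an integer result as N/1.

Shared (l₁,l₂,l₃)=(3,6,7): N and (l;000)² cancel in I_A²/I_B².
A: Δ = 2!·4!·10!/17! = 1/2042040; Racah Σ t=1..2: t=1:−1/21772800 t=2:+1/2903040 = 13/43545600; ⇒ 3j(3 6 7; -1 5 -4)² = 143/7140, sgn -1
B: Δ = 2!·4!·10!/17! = 1/2042040; Racah Σ t=0..0: t=0:+1/1451520 = 1/1451520; ⇒ 3j(3 6 7; 3 -3 0)² = 45/4862, sgn -1
I_A²/I_B² = (143/7140)/(45/4862) = 20449/9450

20449/9450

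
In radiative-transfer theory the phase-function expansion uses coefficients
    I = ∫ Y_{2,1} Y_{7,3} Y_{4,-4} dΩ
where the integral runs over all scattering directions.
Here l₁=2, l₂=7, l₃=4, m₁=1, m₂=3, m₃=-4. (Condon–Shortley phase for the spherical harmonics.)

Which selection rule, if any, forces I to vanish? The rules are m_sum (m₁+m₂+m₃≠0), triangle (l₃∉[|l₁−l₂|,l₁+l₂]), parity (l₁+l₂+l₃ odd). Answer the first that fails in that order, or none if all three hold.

triangle

m₁+m₂+m₃ = 1 + 3 − 4 = 0  ✓
triangle: |2−7|=5 ≤ l₃=4 ≤ 2+7=9  ✗
parity: l₁+l₂+l₃ = 13 is odd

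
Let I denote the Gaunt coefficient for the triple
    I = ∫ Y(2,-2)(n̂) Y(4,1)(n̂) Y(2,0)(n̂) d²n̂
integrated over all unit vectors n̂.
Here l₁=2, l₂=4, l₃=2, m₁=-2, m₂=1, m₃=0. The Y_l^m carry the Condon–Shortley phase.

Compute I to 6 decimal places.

m-sum = -2 + 1 + 0 = -1 ≠ 0 ⇒ I = 0

0.000000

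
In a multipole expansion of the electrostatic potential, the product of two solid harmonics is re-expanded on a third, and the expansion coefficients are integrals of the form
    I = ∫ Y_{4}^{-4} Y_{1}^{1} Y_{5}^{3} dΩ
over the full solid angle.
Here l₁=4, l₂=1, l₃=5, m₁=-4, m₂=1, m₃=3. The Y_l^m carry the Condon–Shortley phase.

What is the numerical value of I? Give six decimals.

m-sum 0 ✓  L=10 even ✓  3≤5≤5 ✓
Π(2lᵢ+1) = 9×3×11 = 297
triangle coeff Δ(4,1,5) = 1/495
Σ_t [0,0]: t=0:+1/576 = 1/576
(3j)²=5/99 [(4 1 5; 0 0 0)], sign=-1
Σ_t [0,0]: t=0:+1/80640 = 1/80640
(3j)²=1/495 [(4 1 5; -4 1 3)], sign=+1
⇒ 4πI² = 1/33
I = (-1)√(1/33/(4π)) = -0.04910640

-0.049106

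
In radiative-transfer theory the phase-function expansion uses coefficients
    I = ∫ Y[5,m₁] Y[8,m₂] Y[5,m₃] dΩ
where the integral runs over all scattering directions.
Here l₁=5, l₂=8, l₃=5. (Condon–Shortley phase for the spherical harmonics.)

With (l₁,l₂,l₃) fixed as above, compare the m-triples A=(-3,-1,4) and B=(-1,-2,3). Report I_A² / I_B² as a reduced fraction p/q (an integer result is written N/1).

8/15

Shared (l₁,l₂,l₃)=(5,8,5): N and (l;000)² cancel in I_A²/I_B².
A: Δ = 8!·2!·8!/19! = 1/37413090; Racah Σ t=6..7: t=6:+1/14515200 t=7:−1/203212800 = 13/203212800; ⇒ 3j(5 8 5; -3 -1 4)² = 104/17765, sgn -1
B: Δ = 8!·2!·8!/19! = 1/37413090; Racah Σ t=4..6: t=4:+1/1658880 t=5:−1/3628800 t=6:+1/116121600 = 13/38707200; ⇒ 3j(5 8 5; -1 -2 3)² = 39/3553, sgn +1
I_A²/I_B² = (104/17765)/(39/3553) = 8/15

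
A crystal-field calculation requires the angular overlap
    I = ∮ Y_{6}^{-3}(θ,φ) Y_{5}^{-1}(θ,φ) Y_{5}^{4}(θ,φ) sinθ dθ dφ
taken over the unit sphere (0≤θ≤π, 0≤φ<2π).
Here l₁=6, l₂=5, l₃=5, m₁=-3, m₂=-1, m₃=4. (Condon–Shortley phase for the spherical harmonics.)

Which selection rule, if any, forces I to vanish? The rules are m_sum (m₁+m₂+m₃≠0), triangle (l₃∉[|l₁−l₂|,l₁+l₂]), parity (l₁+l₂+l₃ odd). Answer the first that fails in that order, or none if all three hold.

none

Σmᵢ = 0  ✓
l₃∈[|l₁−l₂|,l₁+l₂]=[1,11], have l₃=5  ✓
Σlᵢ = 16 ⇒ even  ✓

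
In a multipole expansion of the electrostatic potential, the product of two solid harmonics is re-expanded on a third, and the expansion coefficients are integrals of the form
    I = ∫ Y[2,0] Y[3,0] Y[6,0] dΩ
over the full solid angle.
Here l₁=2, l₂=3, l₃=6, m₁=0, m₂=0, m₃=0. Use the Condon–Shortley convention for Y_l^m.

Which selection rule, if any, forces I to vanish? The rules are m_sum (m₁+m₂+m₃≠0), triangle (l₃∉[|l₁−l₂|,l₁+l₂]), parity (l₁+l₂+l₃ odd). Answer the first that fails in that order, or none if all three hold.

azimuthal sum: 0 + 0 + 0 = 0  ✓
1 ≤ 6 ≤ 5 (triangle on l)  ✗
L = 2 + 3 + 6 = 11 (odd)

triangle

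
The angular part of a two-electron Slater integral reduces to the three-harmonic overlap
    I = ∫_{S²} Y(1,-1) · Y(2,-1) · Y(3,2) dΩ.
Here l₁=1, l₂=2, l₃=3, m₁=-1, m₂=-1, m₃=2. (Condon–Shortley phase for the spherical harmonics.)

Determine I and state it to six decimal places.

0.261169

Checks pass: Σm=0; 6 even; l₃=3∈[1,3].
(2·1+1)(2·2+1)(2·3+1) = 105
Δ: 0! 2! 4! / 7! → 1/105
sum: t=0:+1/4 = 1/4
3j²(1 2 3; 0 0 0) = Δ·Π!·Σ² = 3/35  (sign -1)
sum: t=0:+1/12 = 1/12
3j²(1 2 3; -1 -1 2) = Δ·Π!·Σ² = 2/21  (sign -1)
combine: 4πI² = 105·3/35·2/21 = 6/7
take √, sign +1: I = 0.26116903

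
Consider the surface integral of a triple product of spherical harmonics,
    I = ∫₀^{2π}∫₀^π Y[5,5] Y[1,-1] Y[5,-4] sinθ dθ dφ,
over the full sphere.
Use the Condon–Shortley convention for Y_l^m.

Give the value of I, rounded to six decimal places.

0.000000

L=11 odd ⇒ parity kills the (l;000) factor ⇒ I = 0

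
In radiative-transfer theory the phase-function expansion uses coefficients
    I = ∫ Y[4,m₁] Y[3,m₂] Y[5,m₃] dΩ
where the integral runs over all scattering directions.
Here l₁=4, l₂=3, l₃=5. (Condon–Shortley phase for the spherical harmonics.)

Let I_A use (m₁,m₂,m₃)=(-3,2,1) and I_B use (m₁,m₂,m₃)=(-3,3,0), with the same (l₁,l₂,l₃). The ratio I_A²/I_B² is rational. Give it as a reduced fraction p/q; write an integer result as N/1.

Same 4,3,5: normalisation and zero-m 3j drop out of the ratio.
A: Δ: 2! 6! 4! / 13! → 1/180180; sum: t=1:−1/17280 t=2:+1/1440 = 11/17280; 3j²(4 3 5; -3 2 1) = Δ·Π!·Σ² = 11/468  (sign +1)
B: Δ: 2! 6! 4! / 13! → 1/180180; sum: t=2:+1/5760 = 1/5760; 3j²(4 3 5; -3 3 0) = Δ·Π!·Σ² = 5/572  (sign -1)
I_A²/I_B² = (11/468)/(5/572) = 121/45

121/45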